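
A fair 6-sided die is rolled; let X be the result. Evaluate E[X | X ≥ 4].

Given X ≥ 4, X is equally likely to be any of {4, 5, 6}.
E[X | X ≥ 4] = (4 + 5 + 6) / 3 = 5.

5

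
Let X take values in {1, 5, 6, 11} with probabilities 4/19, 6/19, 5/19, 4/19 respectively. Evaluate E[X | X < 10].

P(X < 10) = 15/19.
Σ over the event: 1·4/19 + 5·6/19 + 6·5/19 = 64/19.
E[X | X < 10] = (64/19) / (15/19) = 64/15.

64/15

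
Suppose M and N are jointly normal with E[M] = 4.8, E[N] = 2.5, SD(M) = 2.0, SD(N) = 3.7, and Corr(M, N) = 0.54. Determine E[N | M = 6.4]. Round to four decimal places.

The regression of N on M has slope ρ·σ_N/σ_M and passes through (μ_M, μ_N).
E[N | M=6.4] = 2.5 + (0.54)·(3.7/2.0)·(6.4 − (4.8)) = 2.5 + (0.999)·(1.6) = 4.0984.

4.0984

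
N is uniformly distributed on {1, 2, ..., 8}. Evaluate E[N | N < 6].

Given N < 6, N is equally likely to be any of {1, 2, 3, 4, 5}.
E[N | N < 6] = (1 + 2 + 3 + 4 + 5) / 5 = 3.

3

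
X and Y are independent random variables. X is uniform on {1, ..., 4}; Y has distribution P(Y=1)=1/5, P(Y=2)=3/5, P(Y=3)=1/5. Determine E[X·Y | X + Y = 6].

P(X + Y = 6) = 1/5.
Summing XY·P(x,y) over outcomes with X + Y = 6 gives 33/20.
E[X·Y | X + Y = 6] = (33/20) / (1/5) = 33/4.

33/4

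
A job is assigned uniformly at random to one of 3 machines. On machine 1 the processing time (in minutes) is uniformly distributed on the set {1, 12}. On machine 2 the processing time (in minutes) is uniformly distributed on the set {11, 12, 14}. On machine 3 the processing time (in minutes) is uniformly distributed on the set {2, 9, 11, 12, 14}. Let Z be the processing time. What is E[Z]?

853/90

E[Z | machine 1] = (1+12)/2 = 13/2.
E[Z | machine 2] = (11+12+14)/3 = 37/3.
E[Z | machine 3] = (2+9+11+12+14)/5 = 48/5.
By the law of total expectation,
E[Z] = (1/3)·(13/2) + (1/3)·(37/3) + (1/3)·(48/5) = 853/90.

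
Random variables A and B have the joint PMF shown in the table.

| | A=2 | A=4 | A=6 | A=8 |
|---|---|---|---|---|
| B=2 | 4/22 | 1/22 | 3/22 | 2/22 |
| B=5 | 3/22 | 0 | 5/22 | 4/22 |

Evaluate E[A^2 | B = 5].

112/3

P(B = 5) = 6/11.
Σ A^2·P over the event = 4·(3/22) + 36·(5/22) + 64·(4/22) = 224/11.
E[A^2 | B = 5] = (224/11) / (6/11) = 112/3.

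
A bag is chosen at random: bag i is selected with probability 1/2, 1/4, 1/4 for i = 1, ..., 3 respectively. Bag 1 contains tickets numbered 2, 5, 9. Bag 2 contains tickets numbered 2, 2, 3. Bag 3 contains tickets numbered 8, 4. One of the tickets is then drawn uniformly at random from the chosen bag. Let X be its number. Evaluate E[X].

19/4

E[X | bag 1] = (2+5+9)/3 = 16/3.
E[X | bag 2] = (2+2+3)/3 = 7/3.
E[X | bag 3] = (8+4)/2 = 6.
By the law of total expectation,
E[X] = (1/2)·(16/3) + (1/4)·(7/3) + (1/4)·(6) = 19/4.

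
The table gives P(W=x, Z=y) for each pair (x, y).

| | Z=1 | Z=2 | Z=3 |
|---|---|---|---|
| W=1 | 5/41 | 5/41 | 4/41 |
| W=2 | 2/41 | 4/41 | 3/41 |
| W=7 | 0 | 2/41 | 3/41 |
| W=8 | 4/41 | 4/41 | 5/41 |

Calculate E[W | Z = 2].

P(Z = 2) = 15/41.
Σ W·P over the event = 1·(5/41) + 2·(4/41) + 7·(2/41) + 8·(4/41) = 59/41.
E[W | Z = 2] = (59/41) / (15/41) = 59/15.

59/15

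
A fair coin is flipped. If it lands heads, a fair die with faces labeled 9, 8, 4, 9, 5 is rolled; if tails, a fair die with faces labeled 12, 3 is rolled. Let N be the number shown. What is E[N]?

E[N | heads] = (9+8+4+9+5)/5 = 7.
E[N | tails] = (12+3)/2 = 15/2.
By the law of total expectation,
E[N] = (1/2)·(7) + (1/2)·(15/2) = 29/4.

29/4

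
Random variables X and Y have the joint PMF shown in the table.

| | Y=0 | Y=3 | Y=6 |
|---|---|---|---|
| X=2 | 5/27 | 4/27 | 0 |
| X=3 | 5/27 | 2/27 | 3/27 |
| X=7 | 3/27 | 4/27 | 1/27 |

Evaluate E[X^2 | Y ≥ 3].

P(Y ≥ 3) = 14/27.
Σ X^2·P over the event = 4·(4/27) + 9·(2/27) + 9·(3/27) + 49·(4/27) + 49·(1/27) = 34/3.
E[X^2 | Y ≥ 3] = (34/3) / (14/27) = 153/7.

153/7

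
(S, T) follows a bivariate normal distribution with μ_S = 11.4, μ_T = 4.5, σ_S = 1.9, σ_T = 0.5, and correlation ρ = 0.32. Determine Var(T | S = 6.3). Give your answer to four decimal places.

Var(T | S=x) = (1 − ρ²)·σ_T².
Var(T | S=6.3) = (0.5)²·(1 − (0.32)²) = 0.25·0.8976 = 0.2244.

0.2244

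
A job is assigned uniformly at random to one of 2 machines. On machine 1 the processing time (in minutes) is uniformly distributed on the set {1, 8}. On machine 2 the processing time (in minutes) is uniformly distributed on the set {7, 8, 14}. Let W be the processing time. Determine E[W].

E[W | machine 1] = (1+8)/2 = 9/2.
E[W | machine 2] = (7+8+14)/3 = 29/3.
By the law of total expectation,
E[W] = (1/2)·(9/2) + (1/2)·(29/3) = 85/12.

85/12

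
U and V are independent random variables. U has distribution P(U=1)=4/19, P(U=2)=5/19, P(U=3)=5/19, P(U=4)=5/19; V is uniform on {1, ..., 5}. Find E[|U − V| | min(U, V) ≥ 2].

7/6

P(min(U, V) ≥ 2) = 12/19.
Summing |U−V|·P(x,y) over outcomes with min(U, V) ≥ 2 gives 14/19.
E[|U − V| | min(U, V) ≥ 2] = (14/19) / (12/19) = 7/6.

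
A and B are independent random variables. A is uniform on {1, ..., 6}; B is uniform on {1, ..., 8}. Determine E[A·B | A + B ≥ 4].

P(A + B ≥ 4) = 15/16.
Summing AB·P(x,y) over outcomes with A + B ≥ 4 gives 751/48.
E[A·B | A + B ≥ 4] = (751/48) / (15/16) = 751/45.

751/45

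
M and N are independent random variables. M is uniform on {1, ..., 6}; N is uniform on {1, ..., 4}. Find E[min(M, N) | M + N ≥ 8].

10/3

P(M + N ≥ 8) = 1/4.
Summing min(M,N)·P(x,y) over outcomes with M + N ≥ 8 gives 5/6.
E[min(M, N) | M + N ≥ 8] = (5/6) / (1/4) = 10/3.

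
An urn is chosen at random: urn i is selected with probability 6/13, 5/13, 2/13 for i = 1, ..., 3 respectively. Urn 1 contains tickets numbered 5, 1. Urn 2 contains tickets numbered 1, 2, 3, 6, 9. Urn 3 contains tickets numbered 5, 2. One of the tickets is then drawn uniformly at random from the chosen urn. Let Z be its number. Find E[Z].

46/13

E[Z | urn 1] = (5+1)/2 = 3.
E[Z | urn 2] = (1+2+3+6+9)/5 = 21/5.
E[Z | urn 3] = (5+2)/2 = 7/2.
By the law of total expectation,
E[Z] = (6/13)·(3) + (5/13)·(21/5) + (2/13)·(7/2) = 46/13.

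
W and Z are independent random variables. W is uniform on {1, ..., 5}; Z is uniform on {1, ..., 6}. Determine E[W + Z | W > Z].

P(W > Z) = 1/3.
Summing (W+Z)·P(x,y) over outcomes with W > Z gives 2.
E[W + Z | W > Z] = (2) / (1/3) = 6.

6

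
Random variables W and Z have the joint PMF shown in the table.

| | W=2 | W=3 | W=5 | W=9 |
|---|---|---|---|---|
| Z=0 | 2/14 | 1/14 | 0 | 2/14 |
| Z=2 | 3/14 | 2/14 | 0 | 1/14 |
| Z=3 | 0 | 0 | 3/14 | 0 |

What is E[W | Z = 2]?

P(Z = 2) = 3/7.
Σ W·P over the event = 2·(3/14) + 3·(2/14) + 9·(1/14) = 3/2.
E[W | Z = 2] = (3/2) / (3/7) = 7/2.

7/2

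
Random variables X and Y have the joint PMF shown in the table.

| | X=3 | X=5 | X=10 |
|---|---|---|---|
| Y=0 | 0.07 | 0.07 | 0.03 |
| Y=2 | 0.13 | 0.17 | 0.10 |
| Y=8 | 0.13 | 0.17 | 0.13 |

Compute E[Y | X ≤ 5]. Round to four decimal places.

P(X ≤ 5) = 0.74.
Σ Y·P over the event = 0·(0.07) + 2·(0.13) + 8·(0.13) + 0·(0.07) + 2·(0.17) + 8·(0.17) = 3.00.
E[Y | X ≤ 5] = (3.00) / (0.74) = 4.0541.

4.0541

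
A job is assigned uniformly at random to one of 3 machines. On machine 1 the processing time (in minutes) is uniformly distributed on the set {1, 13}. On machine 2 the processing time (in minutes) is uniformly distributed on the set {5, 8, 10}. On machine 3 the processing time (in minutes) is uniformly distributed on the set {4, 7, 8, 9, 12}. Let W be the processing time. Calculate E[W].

68/9

E[W | machine 1] = (1+13)/2 = 7.
E[W | machine 2] = (5+8+10)/3 = 23/3.
E[W | machine 3] = (4+7+8+9+12)/5 = 8.
By the law of total expectation,
E[W] = (1/3)·(7) + (1/3)·(23/3) + (1/3)·(8) = 68/9.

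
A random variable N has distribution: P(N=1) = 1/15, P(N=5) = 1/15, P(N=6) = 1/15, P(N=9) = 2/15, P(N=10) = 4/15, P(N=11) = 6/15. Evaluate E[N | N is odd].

9

P(N is odd) = 2/3.
Σ over the event: 1·1/15 + 5·1/15 + 9·2/15 + 11·2/5 = 6.
E[N | N is odd] = (6) / (2/3) = 9.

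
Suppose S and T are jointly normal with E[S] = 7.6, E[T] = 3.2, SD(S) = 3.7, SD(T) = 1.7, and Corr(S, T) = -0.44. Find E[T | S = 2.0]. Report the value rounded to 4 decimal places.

4.3321

The regression of T on S has slope ρ·σ_T/σ_S and passes through (μ_S, μ_T).
E[T | S=2.0] = 3.2 + (-0.44)·(1.7/3.7)·(2.0 − (7.6)) = 3.2 + (-0.20216)·(-5.6) = 4.3321.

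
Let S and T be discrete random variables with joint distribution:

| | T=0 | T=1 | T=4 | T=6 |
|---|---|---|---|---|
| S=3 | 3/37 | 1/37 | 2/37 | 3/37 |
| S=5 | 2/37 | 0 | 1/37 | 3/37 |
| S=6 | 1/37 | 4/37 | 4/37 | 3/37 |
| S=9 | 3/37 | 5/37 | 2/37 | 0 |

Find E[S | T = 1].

36/5

P(T = 1) = 10/37.
Σ S·P over the event = 3·(1/37) + 6·(4/37) + 9·(5/37) = 72/37.
E[S | T = 1] = (72/37) / (10/37) = 36/5.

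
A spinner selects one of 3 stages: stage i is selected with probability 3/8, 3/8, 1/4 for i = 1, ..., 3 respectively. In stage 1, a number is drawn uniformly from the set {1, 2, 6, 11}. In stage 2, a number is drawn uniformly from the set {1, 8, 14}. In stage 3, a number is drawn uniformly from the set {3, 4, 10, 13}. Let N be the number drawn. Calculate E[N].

E[N | stage 1] = (1+2+6+11)/4 = 5.
E[N | stage 2] = (1+8+14)/3 = 23/3.
E[N | stage 3] = (3+4+10+13)/4 = 15/2.
By the law of total expectation,
E[N] = (3/8)·(5) + (3/8)·(23/3) + (1/4)·(15/2) = 53/8.

53/8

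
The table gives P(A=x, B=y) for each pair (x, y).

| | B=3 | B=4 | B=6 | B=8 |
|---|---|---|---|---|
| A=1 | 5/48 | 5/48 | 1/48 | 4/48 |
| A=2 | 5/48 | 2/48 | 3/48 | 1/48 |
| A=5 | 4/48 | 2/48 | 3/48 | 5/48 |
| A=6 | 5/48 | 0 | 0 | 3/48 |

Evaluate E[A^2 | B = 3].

305/19

P(B = 3) = 19/48.
Σ A^2·P over the event = 1·(5/48) + 4·(5/48) + 25·(4/48) + 36·(5/48) = 305/48.
E[A^2 | B = 3] = (305/48) / (19/48) = 305/19.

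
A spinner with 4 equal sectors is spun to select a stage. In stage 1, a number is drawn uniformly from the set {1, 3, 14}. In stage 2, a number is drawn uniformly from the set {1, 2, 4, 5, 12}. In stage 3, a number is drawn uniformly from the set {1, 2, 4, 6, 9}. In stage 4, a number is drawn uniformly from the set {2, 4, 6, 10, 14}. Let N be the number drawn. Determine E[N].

E[N | stage 1] = (1+3+14)/3 = 6.
E[N | stage 2] = (1+2+4+5+12)/5 = 24/5.
E[N | stage 3] = (1+2+4+6+9)/5 = 22/5.
E[N | stage 4] = (2+4+6+10+14)/5 = 36/5.
By the law of total expectation,
E[N] = (1/4)·(6) + (1/4)·(24/5) + (1/4)·(22/5) + (1/4)·(36/5) = 28/5.

28/5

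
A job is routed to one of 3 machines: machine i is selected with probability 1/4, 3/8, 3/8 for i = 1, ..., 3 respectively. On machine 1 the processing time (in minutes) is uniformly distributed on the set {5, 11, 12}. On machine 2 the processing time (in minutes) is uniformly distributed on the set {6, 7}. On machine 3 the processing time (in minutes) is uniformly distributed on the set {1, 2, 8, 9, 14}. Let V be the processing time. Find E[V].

1757/240

E[V | machine 1] = (5+11+12)/3 = 28/3.
E[V | machine 2] = (6+7)/2 = 13/2.
E[V | machine 3] = (1+2+8+9+14)/5 = 34/5.
By the law of total expectation,
E[V] = (1/4)·(28/3) + (3/8)·(13/2) + (3/8)·(34/5) = 1757/240.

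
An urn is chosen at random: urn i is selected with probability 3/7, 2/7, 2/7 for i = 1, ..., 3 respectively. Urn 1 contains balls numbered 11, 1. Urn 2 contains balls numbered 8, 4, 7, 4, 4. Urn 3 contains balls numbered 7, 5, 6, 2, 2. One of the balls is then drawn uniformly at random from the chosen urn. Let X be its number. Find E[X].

188/35

E[X | urn 1] = (11+1)/2 = 6.
E[X | urn 2] = (8+4+7+4+4)/5 = 27/5.
E[X | urn 3] = (7+5+6+2+2)/5 = 22/5.
By the law of total expectation,
E[X] = (3/7)·(6) + (2/7)·(27/5) + (2/7)·(22/5) = 188/35.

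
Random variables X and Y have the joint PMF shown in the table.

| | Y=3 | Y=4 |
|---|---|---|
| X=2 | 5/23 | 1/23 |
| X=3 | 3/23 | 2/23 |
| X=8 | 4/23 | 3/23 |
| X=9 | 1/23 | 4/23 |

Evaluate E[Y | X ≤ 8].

P(X ≤ 8) = 18/23.
Σ Y·P over the event = 3·(5/23) + 4·(1/23) + 3·(3/23) + 4·(2/23) + 3·(4/23) + 4·(3/23) = 60/23.
E[Y | X ≤ 8] = (60/23) / (18/23) = 10/3.

10/3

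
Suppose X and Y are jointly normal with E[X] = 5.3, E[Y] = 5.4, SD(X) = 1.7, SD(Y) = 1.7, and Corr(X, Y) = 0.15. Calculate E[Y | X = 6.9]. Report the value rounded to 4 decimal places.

E[Y | X=x] = μ_Y + ρ(σ_Y/σ_X)(x − μ_X) for jointly normal variables.
E[Y | X=6.9] = 5.4 + (0.15)·(1.7/1.7)·(6.9 − (5.3)) = 5.4 + (0.15)·(1.6) = 5.6400.

5.6400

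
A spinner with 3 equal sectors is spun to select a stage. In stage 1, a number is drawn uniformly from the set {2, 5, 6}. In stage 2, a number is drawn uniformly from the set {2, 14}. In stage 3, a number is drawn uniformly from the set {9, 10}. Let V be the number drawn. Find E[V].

E[V | stage 1] = (2+5+6)/3 = 13/3.
E[V | stage 2] = (2+14)/2 = 8.
E[V | stage 3] = (9+10)/2 = 19/2.
E[V] = (1/3)·(13/3) + (1/3)·(8) + (1/3)·(19/2) = 131/18.

131/18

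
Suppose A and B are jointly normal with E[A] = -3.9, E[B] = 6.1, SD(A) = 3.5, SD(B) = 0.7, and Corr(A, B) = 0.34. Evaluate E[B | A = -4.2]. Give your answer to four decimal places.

6.0796

E[B | A=x] = μ_B + ρ(σ_B/σ_A)(x − μ_A) for jointly normal variables.
E[B | A=-4.2] = 6.1 + (0.34)·(0.7/3.5)·(-4.2 − (-3.9)) = 6.1 + (0.068)·(-0.3) = 6.0796.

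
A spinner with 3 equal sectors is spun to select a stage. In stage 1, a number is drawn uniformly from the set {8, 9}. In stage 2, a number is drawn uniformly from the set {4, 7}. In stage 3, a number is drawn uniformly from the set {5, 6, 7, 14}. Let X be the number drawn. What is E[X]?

E[X | stage 1] = (8+9)/2 = 17/2.
E[X | stage 2] = (4+7)/2 = 11/2.
E[X | stage 3] = (5+6+7+14)/4 = 8.
By the law of total expectation,
E[X] = (1/3)·(17/2) + (1/3)·(11/2) + (1/3)·(8) = 22/3.

22/3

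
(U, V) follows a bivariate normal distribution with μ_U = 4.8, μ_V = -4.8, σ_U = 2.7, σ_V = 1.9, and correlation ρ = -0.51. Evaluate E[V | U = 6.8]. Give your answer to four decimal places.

The regression of V on U has slope ρ·σ_V/σ_U and passes through (μ_U, μ_V).
E[V | U=6.8] = -4.8 + (-0.51)·(1.9/2.7)·(6.8 − (4.8)) = -4.8 + (-0.35889)·(2) = -5.5178.

-5.5178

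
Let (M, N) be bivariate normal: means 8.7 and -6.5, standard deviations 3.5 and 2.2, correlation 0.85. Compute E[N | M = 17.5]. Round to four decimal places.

For a bivariate normal, E[N | M=x] = μ_N + ρ·(σ_N/σ_M)·(x − μ_M).
E[N | M=17.5] = -6.5 + (0.85)·(2.2/3.5)·(17.5 − (8.7)) = -6.5 + (0.534286)·(8.8) = -1.7983.

-1.7983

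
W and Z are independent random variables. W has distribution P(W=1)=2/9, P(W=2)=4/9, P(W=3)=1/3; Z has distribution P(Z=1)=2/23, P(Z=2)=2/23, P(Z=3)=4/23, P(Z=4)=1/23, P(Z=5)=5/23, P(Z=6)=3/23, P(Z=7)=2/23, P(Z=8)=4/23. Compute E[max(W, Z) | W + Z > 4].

P(W + Z > 4) = 169/207.
Summing max(W,Z)·P(x,y) over outcomes with W + Z > 4 gives 313/69.
E[max(W, Z) | W + Z > 4] = (313/69) / (169/207) = 939/169.

939/169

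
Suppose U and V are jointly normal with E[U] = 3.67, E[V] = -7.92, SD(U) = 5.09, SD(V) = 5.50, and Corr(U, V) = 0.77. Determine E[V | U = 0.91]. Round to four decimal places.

-10.2164

For a bivariate normal, E[V | U=x] = μ_V + ρ·(σ_V/σ_U)·(x − μ_U).
E[V | U=0.91] = -7.92 + (0.77)·(5.50/5.09)·(0.91 − (3.67)) = -7.92 + (0.83202)·(-2.76) = -10.2164.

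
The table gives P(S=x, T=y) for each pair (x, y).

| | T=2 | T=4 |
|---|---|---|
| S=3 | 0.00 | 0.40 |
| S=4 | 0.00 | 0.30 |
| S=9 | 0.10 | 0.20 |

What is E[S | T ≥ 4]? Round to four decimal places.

4.6667

P(T ≥ 4) = 0.90.
Σ S·P over the event = 3·(0.40) + 4·(0.30) + 9·(0.20) = 4.20.
E[S | T ≥ 4] = (4.20) / (0.90) = 4.6667.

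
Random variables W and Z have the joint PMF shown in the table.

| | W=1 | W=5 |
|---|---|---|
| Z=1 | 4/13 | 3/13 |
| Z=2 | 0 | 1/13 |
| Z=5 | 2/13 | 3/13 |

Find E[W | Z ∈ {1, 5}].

3

P(Z ∈ {1, 5}) = 12/13.
Σ W·P over the event = 1·(4/13) + 1·(2/13) + 5·(3/13) + 5·(3/13) = 36/13.
E[W | Z ∈ {1, 5}] = (36/13) / (12/13) = 3.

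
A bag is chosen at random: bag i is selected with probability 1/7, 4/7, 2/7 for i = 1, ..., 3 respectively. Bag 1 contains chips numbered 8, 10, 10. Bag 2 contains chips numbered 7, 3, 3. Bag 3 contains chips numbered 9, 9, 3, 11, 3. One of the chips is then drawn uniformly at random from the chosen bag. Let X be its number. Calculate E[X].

122/21

E[X | bag 1] = (8+10+10)/3 = 28/3.
E[X | bag 2] = (7+3+3)/3 = 13/3.
E[X | bag 3] = (9+9+3+11+3)/5 = 7.
By the law of total expectation,
E[X] = (1/7)·(28/3) + (4/7)·(13/3) + (2/7)·(7) = 122/21.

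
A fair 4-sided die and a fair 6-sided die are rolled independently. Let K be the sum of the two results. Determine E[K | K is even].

P(K is even) = 1/2.
Σ over the event: 2·1/24 + 4·1/8 + 6·1/6 + 8·1/8 + 10·1/24 = 3.
E[K | K is even] = (3) / (1/2) = 6.

6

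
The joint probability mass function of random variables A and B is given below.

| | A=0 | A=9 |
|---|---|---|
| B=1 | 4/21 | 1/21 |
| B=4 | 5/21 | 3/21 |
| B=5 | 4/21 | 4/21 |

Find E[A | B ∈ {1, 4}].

36/13

P(B ∈ {1, 4}) = 13/21.
Σ A·P over the event = 0·(4/21) + 0·(5/21) + 9·(1/21) + 9·(3/21) = 12/7.
E[A | B ∈ {1, 4}] = (12/7) / (13/21) = 36/13.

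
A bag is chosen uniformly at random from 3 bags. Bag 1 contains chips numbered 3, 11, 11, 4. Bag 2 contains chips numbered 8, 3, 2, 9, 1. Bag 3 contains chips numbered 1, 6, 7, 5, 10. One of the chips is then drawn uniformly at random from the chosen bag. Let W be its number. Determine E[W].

353/60

E[W | bag 1] = (3+11+11+4)/4 = 29/4.
E[W | bag 2] = (8+3+2+9+1)/5 = 23/5.
E[W | bag 3] = (1+6+7+5+10)/5 = 29/5.
By the law of total expectation,
E[W] = (1/3)·(29/4) + (1/3)·(23/5) + (1/3)·(29/5) = 353/60.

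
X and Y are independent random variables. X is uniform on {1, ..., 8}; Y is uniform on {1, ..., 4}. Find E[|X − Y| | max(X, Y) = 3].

Outcomes with max(X, Y) = 3: (1,3), (2,3), (3,1), (3,2), (3,3), each with probability 1/32.
E[|X − Y| | max(X, Y) = 3] = (2 + 1 + 2 + 1 + 0) / 5 = 6/5.

6/5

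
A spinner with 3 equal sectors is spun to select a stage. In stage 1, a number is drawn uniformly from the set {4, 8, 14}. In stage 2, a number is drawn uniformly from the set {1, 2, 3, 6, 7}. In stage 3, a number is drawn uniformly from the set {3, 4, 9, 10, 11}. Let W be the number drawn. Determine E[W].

298/45

E[W | stage 1] = (4+8+14)/3 = 26/3.
E[W | stage 2] = (1+2+3+6+7)/5 = 19/5.
E[W | stage 3] = (3+4+9+10+11)/5 = 37/5.
E[W] = (1/3)·(26/3) + (1/3)·(19/5) + (1/3)·(37/5) = 298/45.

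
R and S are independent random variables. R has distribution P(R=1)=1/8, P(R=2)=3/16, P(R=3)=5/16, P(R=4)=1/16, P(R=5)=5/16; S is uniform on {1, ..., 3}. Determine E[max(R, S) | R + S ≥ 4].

153/41

P(R + S ≥ 4) = 41/48.
Summing max(R,S)·P(x,y) over outcomes with R + S ≥ 4 gives 51/16.
E[max(R, S) | R + S ≥ 4] = (51/16) / (41/48) = 153/41.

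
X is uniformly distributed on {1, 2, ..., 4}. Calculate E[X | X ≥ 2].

3

Given X ≥ 2, X is equally likely to be any of {2, 3, 4}.
E[X | X ≥ 2] = (2 + 3 + 4) / 3 = 3.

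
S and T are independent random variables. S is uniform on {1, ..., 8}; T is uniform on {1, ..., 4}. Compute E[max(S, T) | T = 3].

39/8

Outcomes with T = 3: (1,3), (2,3), (3,3), (4,3), (5,3), (6,3), (7,3), (8,3), each with probability 1/32.
E[max(S, T) | T = 3] = (3 + 3 + 3 + 4 + 5 + 6 + 7 + 8) / 8 = 39/8.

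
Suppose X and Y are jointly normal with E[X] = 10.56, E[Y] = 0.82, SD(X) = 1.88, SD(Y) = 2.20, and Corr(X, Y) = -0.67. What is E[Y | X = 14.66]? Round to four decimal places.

The regression of Y on X has slope ρ·σ_Y/σ_X and passes through (μ_X, μ_Y).
E[Y | X=14.66] = 0.82 + (-0.67)·(2.20/1.88)·(14.66 − (10.56)) = 0.82 + (-0.78404)·(4.1) = -2.3946.

-2.3946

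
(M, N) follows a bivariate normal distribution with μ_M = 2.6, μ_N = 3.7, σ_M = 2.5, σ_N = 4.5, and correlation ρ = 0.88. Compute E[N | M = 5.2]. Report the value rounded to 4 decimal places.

E[N | M=x] = μ_N + ρ(σ_N/σ_M)(x − μ_M) for jointly normal variables.
E[N | M=5.2] = 3.7 + (0.88)·(4.5/2.5)·(5.2 − (2.6)) = 3.7 + (1.584)·(2.6) = 7.8184.

7.8184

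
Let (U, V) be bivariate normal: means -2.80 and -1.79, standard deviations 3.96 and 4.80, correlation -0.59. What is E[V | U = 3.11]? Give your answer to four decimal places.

-6.0165

E[V | U=x] = μ_V + ρ(σ_V/σ_U)(x − μ_U) for jointly normal variables.
E[V | U=3.11] = -1.79 + (-0.59)·(4.80/3.96)·(3.11 − (-2.80)) = -1.79 + (-0.71515)·(5.91) = -6.0165.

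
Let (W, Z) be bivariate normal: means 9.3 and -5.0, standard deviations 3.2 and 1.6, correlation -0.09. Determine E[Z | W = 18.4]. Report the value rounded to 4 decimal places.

The regression of Z on W has slope ρ·σ_Z/σ_W and passes through (μ_W, μ_Z).
E[Z | W=18.4] = -5.0 + (-0.09)·(1.6/3.2)·(18.4 − (9.3)) = -5.0 + (-0.045)·(9.1) = -5.4095.

-5.4095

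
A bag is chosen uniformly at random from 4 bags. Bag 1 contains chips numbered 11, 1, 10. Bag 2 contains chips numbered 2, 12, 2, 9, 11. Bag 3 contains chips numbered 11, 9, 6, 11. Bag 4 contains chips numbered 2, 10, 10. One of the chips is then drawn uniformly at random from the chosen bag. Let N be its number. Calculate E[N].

1867/240

E[N | bag 1] = (11+1+10)/3 = 22/3.
E[N | bag 2] = (2+12+2+9+11)/5 = 36/5.
E[N | bag 3] = (11+9+6+11)/4 = 37/4.
E[N | bag 4] = (2+10+10)/3 = 22/3.
By the law of total expectation,
E[N] = (1/4)·(22/3) + (1/4)·(36/5) + (1/4)·(37/4) + (1/4)·(22/3) = 1867/240.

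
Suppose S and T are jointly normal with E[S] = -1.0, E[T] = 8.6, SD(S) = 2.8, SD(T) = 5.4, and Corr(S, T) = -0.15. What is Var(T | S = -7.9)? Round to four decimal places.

Var(T | S=x) = (1 − ρ²)·σ_T².
Var(T | S=-7.9) = (5.4)²·(1 − (-0.15)²) = 29.16·0.9775 = 28.5039.

28.5039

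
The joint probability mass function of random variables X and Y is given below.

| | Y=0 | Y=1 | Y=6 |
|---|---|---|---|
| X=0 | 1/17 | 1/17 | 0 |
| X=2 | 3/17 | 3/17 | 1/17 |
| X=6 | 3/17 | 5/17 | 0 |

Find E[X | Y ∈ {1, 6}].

P(Y ∈ {1, 6}) = 10/17.
Σ X·P over the event = 0·(1/17) + 2·(3/17) + 2·(1/17) + 6·(5/17) = 38/17.
E[X | Y ∈ {1, 6}] = (38/17) / (10/17) = 19/5.

19/5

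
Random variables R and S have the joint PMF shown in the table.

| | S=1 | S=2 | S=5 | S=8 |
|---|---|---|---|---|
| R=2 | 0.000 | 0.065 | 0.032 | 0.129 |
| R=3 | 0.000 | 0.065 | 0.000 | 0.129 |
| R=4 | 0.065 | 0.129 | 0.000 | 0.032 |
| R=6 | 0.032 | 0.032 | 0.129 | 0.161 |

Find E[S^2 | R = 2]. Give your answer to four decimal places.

P(R = 2) = 0.226.
Σ S^2·P over the event = 4·(0.065) + 25·(0.032) + 64·(0.129) = 9.316.
E[S^2 | R = 2] = (9.316) / (0.226) = 41.2212.

41.2212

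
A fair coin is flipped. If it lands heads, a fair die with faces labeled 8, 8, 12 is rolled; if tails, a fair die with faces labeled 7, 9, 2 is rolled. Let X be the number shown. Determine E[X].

23/3

E[X | heads] = (8+8+12)/3 = 28/3.
E[X | tails] = (7+9+2)/3 = 6.
By the law of total expectation,
E[X] = (1/2)·(28/3) + (1/2)·(6) = 23/3.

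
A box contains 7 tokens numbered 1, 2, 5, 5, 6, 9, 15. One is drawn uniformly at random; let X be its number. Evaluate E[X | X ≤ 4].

3/2

P(X ≤ 4) = 2/7.
Σ over the event: 1·1/7 + 2·1/7 = 3/7.
E[X | X ≤ 4] = (3/7) / (2/7) = 3/2.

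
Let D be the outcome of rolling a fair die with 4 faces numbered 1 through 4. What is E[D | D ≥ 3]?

7/2

Given D ≥ 3, D is equally likely to be any of {3, 4}.
E[D | D ≥ 3] = (3 + 4) / 2 = 7/2.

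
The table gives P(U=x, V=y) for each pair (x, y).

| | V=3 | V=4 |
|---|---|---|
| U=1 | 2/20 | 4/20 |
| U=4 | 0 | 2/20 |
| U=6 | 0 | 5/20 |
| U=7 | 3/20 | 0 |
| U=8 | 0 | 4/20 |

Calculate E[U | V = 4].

74/15

P(V = 4) = 3/4.
Σ U·P over the event = 1·(4/20) + 4·(2/20) + 6·(5/20) + 8·(4/20) = 37/10.
E[U | V = 4] = (37/10) / (3/4) = 74/15.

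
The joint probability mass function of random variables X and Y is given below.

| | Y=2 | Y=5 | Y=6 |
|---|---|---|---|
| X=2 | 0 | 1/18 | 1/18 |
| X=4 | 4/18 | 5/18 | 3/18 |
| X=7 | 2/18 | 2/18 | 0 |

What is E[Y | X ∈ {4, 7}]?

P(X ∈ {4, 7}) = 8/9.
Σ Y·P over the event = 2·(4/18) + 5·(5/18) + 6·(3/18) + 2·(2/18) + 5·(2/18) = 65/18.
E[Y | X ∈ {4, 7}] = (65/18) / (8/9) = 65/16.

65/16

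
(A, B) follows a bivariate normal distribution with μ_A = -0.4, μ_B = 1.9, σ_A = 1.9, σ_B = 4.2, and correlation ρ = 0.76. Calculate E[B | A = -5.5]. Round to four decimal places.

-6.6680

E[B | A=x] = μ_B + ρ(σ_B/σ_A)(x − μ_A) for jointly normal variables.
E[B | A=-5.5] = 1.9 + (0.76)·(4.2/1.9)·(-5.5 − (-0.4)) = 1.9 + (1.68)·(-5.1) = -6.6680.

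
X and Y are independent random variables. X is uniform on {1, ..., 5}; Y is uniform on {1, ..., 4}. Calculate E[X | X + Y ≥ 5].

25/7

P(X + Y ≥ 5) = 7/10.
Summing X·P(x,y) over outcomes with X + Y ≥ 5 gives 5/2.
E[X | X + Y ≥ 5] = (5/2) / (7/10) = 25/7.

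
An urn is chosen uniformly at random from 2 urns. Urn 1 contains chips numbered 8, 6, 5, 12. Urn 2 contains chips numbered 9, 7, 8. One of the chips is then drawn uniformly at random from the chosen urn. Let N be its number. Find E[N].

E[N | urn 1] = (8+6+5+12)/4 = 31/4.
E[N | urn 2] = (9+7+8)/3 = 8.
By the law of total expectation,
E[N] = (1/2)·(31/4) + (1/2)·(8) = 63/8.

63/8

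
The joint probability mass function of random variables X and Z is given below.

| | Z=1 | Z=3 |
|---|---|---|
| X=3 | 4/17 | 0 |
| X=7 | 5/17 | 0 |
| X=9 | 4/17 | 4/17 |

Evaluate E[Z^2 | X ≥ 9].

P(X ≥ 9) = 8/17.
Σ Z^2·P over the event = 1·(4/17) + 9·(4/17) = 40/17.
E[Z^2 | X ≥ 9] = (40/17) / (8/17) = 5.

5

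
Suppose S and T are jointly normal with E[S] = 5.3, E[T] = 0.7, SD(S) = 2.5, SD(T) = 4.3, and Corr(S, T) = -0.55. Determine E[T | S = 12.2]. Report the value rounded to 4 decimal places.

-5.8274

E[T | S=x] = μ_T + ρ(σ_T/σ_S)(x − μ_S) for jointly normal variables.
E[T | S=12.2] = 0.7 + (-0.55)·(4.3/2.5)·(12.2 − (5.3)) = 0.7 + (-0.946)·(6.9) = -5.8274.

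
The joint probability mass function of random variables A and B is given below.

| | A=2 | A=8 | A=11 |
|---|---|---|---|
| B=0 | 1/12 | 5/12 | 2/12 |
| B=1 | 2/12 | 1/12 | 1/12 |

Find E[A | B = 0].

8

P(B = 0) = 2/3.
Σ A·P over the event = 2·(1/12) + 8·(5/12) + 11·(2/12) = 16/3.
E[A | B = 0] = (16/3) / (2/3) = 8.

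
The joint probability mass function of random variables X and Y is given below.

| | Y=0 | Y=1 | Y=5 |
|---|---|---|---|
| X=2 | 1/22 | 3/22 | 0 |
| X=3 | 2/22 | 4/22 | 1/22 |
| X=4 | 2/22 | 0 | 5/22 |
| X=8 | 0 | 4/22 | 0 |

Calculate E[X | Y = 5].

P(Y = 5) = 3/11.
Σ X·P over the event = 3·(1/22) + 4·(5/22) = 23/22.
E[X | Y = 5] = (23/22) / (3/11) = 23/6.

23/6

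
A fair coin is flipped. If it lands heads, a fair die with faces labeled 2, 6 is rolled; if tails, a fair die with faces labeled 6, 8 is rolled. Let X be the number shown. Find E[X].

11/2

E[X | heads] = (2+6)/2 = 4.
E[X | tails] = (6+8)/2 = 7.
E[X] = (1/2)·(4) + (1/2)·(7) = 11/2.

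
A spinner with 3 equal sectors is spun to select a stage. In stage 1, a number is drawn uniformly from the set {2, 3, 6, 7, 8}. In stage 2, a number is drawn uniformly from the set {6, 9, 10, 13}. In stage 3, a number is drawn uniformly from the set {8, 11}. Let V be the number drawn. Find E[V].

E[V | stage 1] = (2+3+6+7+8)/5 = 26/5.
E[V | stage 2] = (6+9+10+13)/4 = 19/2.
E[V | stage 3] = (8+11)/2 = 19/2.
E[V] = (1/3)·(26/5) + (1/3)·(19/2) + (1/3)·(19/2) = 121/15.

121/15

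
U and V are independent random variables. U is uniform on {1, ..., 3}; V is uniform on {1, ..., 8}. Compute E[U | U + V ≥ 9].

7/3

Outcomes with U + V ≥ 9: (1,8), (2,7), (2,8), (3,6), (3,7), (3,8), each with probability 1/24.
E[U | U + V ≥ 9] = (1 + 2 + 2 + 3 + 3 + 3) / 6 = 7/3.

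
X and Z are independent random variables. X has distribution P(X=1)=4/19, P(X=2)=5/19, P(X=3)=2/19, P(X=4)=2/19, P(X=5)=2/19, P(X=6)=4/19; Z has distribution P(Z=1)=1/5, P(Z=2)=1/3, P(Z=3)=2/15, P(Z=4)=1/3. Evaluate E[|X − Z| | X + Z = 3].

1

P(X + Z = 3) = 7/57.
Summing |X−Z|·P(x,y) over outcomes with X + Z = 3 gives 7/57.
E[|X − Z| | X + Z = 3] = (7/57) / (7/57) = 1.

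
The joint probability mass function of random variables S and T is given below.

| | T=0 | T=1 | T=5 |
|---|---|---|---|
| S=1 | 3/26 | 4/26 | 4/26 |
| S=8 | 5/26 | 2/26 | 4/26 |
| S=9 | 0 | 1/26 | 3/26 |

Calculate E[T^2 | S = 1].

P(S = 1) = 11/26.
Summing T^2·P(S=x,T=y) over the conditioning event gives 4.
E[T^2 | S = 1] = (4) / (11/26) = 104/11.

104/11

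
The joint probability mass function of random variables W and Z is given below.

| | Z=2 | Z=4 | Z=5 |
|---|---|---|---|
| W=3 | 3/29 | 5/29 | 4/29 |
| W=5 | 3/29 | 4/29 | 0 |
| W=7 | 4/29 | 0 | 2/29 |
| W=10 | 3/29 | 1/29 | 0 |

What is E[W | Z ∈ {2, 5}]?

108/19

P(Z ∈ {2, 5}) = 19/29.
Summing W·P(W=x,Z=y) over the conditioning event gives 108/29.
E[W | Z ∈ {2, 5}] = (108/29) / (19/29) = 108/19.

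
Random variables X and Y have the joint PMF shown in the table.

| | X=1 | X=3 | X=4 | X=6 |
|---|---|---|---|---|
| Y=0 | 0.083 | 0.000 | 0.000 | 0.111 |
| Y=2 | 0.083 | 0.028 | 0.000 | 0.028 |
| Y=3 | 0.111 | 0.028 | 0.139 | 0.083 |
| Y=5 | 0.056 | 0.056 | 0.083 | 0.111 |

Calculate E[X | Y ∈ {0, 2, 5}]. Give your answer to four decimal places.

P(Y ∈ {0, 2, 5}) = 0.639.
Summing X·P(X=x,Y=y) over the conditioning event gives 2.306.
E[X | Y ∈ {0, 2, 5}] = (2.306) / (0.639) = 3.6088.

3.6088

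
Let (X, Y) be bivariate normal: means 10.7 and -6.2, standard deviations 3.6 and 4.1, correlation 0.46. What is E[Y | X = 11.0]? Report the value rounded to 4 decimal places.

The regression of Y on X has slope ρ·σ_Y/σ_X and passes through (μ_X, μ_Y).
E[Y | X=11.0] = -6.2 + (0.46)·(4.1/3.6)·(11.0 − (10.7)) = -6.2 + (0.52389)·(0.3) = -6.0428.

-6.0428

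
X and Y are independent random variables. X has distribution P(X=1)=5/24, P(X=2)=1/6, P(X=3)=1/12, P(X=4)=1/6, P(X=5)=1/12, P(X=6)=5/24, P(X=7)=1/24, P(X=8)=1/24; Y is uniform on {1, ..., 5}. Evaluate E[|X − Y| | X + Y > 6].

P(X + Y > 6) = 21/40.
Summing |X−Y|·P(x,y) over outcomes with X + Y > 6 gives 79/60.
E[|X − Y| | X + Y > 6] = (79/60) / (21/40) = 158/63.

158/63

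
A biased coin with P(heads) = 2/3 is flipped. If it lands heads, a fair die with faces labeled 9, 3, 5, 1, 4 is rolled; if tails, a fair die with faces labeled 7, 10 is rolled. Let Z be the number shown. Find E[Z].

E[Z | heads] = (9+3+5+1+4)/5 = 22/5.
E[Z | tails] = (7+10)/2 = 17/2.
E[Z] = (2/3)·(22/5) + (1/3)·(17/2) = 173/30.

173/30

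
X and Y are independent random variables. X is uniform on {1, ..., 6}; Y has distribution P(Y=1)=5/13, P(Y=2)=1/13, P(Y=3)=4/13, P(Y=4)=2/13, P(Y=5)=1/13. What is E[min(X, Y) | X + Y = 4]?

P(X + Y = 4) = 5/39.
Summing min(X,Y)·P(x,y) over outcomes with X + Y = 4 gives 11/78.
E[min(X, Y) | X + Y = 4] = (11/78) / (5/39) = 11/10.

11/10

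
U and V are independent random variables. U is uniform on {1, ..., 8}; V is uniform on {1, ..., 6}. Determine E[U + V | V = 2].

P(V = 2) = 1/6.
Summing (U+V)·P(x,y) over outcomes with V = 2 gives 13/12.
E[U + V | V = 2] = (13/12) / (1/6) = 13/2.

13/2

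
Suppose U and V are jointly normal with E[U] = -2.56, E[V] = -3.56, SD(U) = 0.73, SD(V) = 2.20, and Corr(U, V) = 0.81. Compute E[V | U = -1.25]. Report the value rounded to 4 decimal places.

The regression of V on U has slope ρ·σ_V/σ_U and passes through (μ_U, μ_V).
E[V | U=-1.25] = -3.56 + (0.81)·(2.20/0.73)·(-1.25 − (-2.56)) = -3.56 + (2.4411)·(1.31) = -0.3622.

-0.3622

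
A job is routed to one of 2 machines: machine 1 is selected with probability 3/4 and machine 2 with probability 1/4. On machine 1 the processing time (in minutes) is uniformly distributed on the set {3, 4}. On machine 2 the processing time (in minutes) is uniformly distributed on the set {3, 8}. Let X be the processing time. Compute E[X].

4

E[X | machine 1] = (3+4)/2 = 7/2.
E[X | machine 2] = (3+8)/2 = 11/2.
By the law of total expectation,
E[X] = (3/4)·(7/2) + (1/4)·(11/2) = 4.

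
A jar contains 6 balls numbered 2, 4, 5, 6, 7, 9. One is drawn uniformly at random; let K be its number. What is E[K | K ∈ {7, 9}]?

P(K ∈ {7, 9}) = 1/3.
Σ over the event: 7·1/6 + 9·1/6 = 8/3.
E[K | K ∈ {7, 9}] = (8/3) / (1/3) = 8.

8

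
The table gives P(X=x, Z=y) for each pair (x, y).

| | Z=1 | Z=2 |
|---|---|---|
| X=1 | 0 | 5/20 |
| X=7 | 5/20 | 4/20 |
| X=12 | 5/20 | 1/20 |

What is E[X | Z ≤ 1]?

19/2

P(Z ≤ 1) = 1/2.
Σ X·P over the event = 7·(5/20) + 12·(5/20) = 19/4.
E[X | Z ≤ 1] = (19/4) / (1/2) = 19/2.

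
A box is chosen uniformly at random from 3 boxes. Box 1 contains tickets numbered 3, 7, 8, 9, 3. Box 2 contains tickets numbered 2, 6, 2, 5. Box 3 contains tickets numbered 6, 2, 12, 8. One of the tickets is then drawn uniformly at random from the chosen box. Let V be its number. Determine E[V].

67/12

E[V | box 1] = (3+7+8+9+3)/5 = 6.
E[V | box 2] = (2+6+2+5)/4 = 15/4.
E[V | box 3] = (6+2+12+8)/4 = 7.
By the law of total expectation,
E[V] = (1/3)·(6) + (1/3)·(15/4) + (1/3)·(7) = 67/12.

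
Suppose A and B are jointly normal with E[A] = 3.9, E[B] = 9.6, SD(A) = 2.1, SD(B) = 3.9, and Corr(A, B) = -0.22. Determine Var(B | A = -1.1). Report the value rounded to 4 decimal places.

The conditional variance in a bivariate normal is σ_B²(1 − ρ²), independent of x.
Var(B | A=-1.1) = (3.9)²·(1 − (-0.22)²) = 15.21·0.9516 = 14.4738.

14.4738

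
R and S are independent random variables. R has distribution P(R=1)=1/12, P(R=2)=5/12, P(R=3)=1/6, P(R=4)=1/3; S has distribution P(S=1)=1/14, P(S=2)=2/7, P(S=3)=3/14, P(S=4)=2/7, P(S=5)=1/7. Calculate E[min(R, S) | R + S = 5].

54/31

P(R + S = 5) = 31/168.
Summing min(R,S)·P(x,y) over outcomes with R + S = 5 gives 9/28.
E[min(R, S) | R + S = 5] = (9/28) / (31/168) = 54/31.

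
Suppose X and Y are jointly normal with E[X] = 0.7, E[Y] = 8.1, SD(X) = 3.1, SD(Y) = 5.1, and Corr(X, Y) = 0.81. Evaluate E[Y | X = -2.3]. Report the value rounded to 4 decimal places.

4.1023

For a bivariate normal, E[Y | X=x] = μ_Y + ρ·(σ_Y/σ_X)·(x − μ_X).
E[Y | X=-2.3] = 8.1 + (0.81)·(5.1/3.1)·(-2.3 − (0.7)) = 8.1 + (1.33258)·(-3) = 4.1023.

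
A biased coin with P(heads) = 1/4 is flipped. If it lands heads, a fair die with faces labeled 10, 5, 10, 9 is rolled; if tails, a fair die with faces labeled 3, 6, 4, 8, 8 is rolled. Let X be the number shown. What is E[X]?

E[X | heads] = (10+5+10+9)/4 = 17/2.
E[X | tails] = (3+6+4+8+8)/5 = 29/5.
E[X] = (1/4)·(17/2) + (3/4)·(29/5) = 259/40.

259/40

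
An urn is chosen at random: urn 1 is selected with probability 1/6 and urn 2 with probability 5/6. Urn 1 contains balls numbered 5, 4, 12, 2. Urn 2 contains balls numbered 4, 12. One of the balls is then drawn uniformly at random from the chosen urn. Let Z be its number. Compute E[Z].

E[Z | urn 1] = (5+4+12+2)/4 = 23/4.
E[Z | urn 2] = (4+12)/2 = 8.
By the law of total expectation,
E[Z] = (1/6)·(23/4) + (5/6)·(8) = 61/8.

61/8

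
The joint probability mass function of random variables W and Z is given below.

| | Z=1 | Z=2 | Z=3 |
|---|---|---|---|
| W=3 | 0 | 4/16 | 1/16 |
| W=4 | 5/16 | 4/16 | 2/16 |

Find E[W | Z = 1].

P(Z = 1) = 5/16.
Σ W·P over the event = 4·(5/16) = 5/4.
E[W | Z = 1] = (5/4) / (5/16) = 4.

4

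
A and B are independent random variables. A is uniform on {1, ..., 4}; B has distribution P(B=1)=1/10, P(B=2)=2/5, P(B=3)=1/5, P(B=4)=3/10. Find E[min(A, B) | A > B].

P(A > B) = 13/40.
Summing min(A,B)·P(x,y) over outcomes with A > B gives 5/8.
E[min(A, B) | A > B] = (5/8) / (13/40) = 25/13.

25/13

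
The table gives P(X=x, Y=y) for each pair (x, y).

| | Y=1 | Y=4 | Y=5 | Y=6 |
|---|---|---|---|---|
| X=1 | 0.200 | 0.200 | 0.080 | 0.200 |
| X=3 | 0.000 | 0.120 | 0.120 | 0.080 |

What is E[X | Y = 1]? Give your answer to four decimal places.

1.0000

P(Y = 1) = 0.200.
Summing X·P(X=x,Y=y) over the conditioning event gives 0.200.
E[X | Y = 1] = (0.200) / (0.200) = 1.0000.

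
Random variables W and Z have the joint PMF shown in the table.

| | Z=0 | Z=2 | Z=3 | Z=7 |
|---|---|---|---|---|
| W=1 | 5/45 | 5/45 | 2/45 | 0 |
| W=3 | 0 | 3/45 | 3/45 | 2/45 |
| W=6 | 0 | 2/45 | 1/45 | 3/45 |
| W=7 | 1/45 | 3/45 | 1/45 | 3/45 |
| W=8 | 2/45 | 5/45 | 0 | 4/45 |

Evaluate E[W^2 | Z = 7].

P(Z = 7) = 4/15.
Σ W^2·P over the event = 9·(2/45) + 36·(3/45) + 49·(3/45) + 64·(4/45) = 529/45.
E[W^2 | Z = 7] = (529/45) / (4/15) = 529/12.

529/12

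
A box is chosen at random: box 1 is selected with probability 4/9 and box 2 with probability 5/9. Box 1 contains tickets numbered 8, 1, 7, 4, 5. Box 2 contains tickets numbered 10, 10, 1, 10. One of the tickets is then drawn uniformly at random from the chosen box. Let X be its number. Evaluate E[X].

E[X | box 1] = (8+1+7+4+5)/5 = 5.
E[X | box 2] = (10+10+1+10)/4 = 31/4.
E[X] = (4/9)·(5) + (5/9)·(31/4) = 235/36.

235/36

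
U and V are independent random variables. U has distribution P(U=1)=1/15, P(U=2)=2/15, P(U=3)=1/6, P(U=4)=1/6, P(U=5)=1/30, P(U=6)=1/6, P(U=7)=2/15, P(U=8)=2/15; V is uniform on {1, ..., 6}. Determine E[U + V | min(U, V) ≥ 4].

210/19

P(min(U, V) ≥ 4) = 19/60.
Summing (U+V)·P(x,y) over outcomes with min(U, V) ≥ 4 gives 7/2.
E[U + V | min(U, V) ≥ 4] = (7/2) / (19/60) = 210/19.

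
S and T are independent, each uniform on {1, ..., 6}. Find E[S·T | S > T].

35/3

P(S > T) = 5/12.
Summing ST·P(x,y) over outcomes with S > T gives 175/36.
E[S·T | S > T] = (175/36) / (5/12) = 35/3.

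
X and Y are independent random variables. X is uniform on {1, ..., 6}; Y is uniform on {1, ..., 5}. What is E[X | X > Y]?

P(X > Y) = 1/2.
Summing X·P(x,y) over outcomes with X > Y gives 7/3.
E[X | X > Y] = (7/3) / (1/2) = 14/3.

14/3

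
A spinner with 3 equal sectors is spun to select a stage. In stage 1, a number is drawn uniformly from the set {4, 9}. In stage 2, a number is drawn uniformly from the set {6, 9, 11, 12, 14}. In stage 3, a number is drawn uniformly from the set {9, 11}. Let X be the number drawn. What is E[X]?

E[X | stage 1] = (4+9)/2 = 13/2.
E[X | stage 2] = (6+9+11+12+14)/5 = 52/5.
E[X | stage 3] = (9+11)/2 = 10.
By the law of total expectation,
E[X] = (1/3)·(13/2) + (1/3)·(52/5) + (1/3)·(10) = 269/30.

269/30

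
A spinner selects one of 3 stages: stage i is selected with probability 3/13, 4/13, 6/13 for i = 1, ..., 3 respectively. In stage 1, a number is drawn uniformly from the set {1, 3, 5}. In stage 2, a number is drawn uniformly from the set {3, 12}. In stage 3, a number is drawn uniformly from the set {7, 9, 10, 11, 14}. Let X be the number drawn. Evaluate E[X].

E[X | stage 1] = (1+3+5)/3 = 3.
E[X | stage 2] = (3+12)/2 = 15/2.
E[X | stage 3] = (7+9+10+11+14)/5 = 51/5.
E[X] = (3/13)·(3) + (4/13)·(15/2) + (6/13)·(51/5) = 501/65.

501/65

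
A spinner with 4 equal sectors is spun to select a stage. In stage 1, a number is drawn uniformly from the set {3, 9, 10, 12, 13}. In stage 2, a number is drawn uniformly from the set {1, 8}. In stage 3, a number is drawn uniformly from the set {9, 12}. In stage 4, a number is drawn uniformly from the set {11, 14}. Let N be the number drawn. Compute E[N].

E[N | stage 1] = (3+9+10+12+13)/5 = 47/5.
E[N | stage 2] = (1+8)/2 = 9/2.
E[N | stage 3] = (9+12)/2 = 21/2.
E[N | stage 4] = (11+14)/2 = 25/2.
By the law of total expectation,
E[N] = (1/4)·(47/5) + (1/4)·(9/2) + (1/4)·(21/2) + (1/4)·(25/2) = 369/40.

369/40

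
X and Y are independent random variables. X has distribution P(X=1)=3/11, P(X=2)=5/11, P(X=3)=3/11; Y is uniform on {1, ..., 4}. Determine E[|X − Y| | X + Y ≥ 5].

P(X + Y ≥ 5) = 1/2.
Summing |X−Y|·P(x,y) over outcomes with X + Y ≥ 5 gives 15/22.
E[|X − Y| | X + Y ≥ 5] = (15/22) / (1/2) = 15/11.

15/11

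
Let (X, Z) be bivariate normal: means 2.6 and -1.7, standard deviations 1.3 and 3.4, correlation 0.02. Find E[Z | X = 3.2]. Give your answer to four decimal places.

-1.6686

The regression of Z on X has slope ρ·σ_Z/σ_X and passes through (μ_X, μ_Z).
E[Z | X=3.2] = -1.7 + (0.02)·(3.4/1.3)·(3.2 − (2.6)) = -1.7 + (0.052308)·(0.6) = -1.6686.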